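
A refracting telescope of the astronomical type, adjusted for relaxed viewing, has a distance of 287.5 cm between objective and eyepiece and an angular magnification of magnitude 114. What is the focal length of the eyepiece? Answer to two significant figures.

In normal adjustment the tube length equals f_obj + f_eye and |M| = f_obj/f_eye.
So f_obj = 114 f_eye and 114 f_eye + f_eye = 287.5 cm, giving f_eye = 287.5/115 = 2.500 cm and f_obj = 285.000 cm.

2.5 cm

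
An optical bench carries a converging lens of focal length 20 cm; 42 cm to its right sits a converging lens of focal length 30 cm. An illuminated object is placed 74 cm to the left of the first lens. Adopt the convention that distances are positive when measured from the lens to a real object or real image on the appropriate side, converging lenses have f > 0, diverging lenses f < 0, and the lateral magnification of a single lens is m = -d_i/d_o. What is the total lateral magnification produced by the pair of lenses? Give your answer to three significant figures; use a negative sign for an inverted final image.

-0.721

Lens 1: 1/d_i1 = 1/f_1 - 1/d_o1 = 1/20 - 1/74 = 0.03649 cm^-1, so d_i1 = 27.407 cm.
m_1 = -(27.407)/74 = -0.3704.
Object distance for lens 2: d_o2 = 42 - 27.407 = 14.593 cm.
Lens 2: 1/d_i2 = 1/f_2 - 1/d_o2 = 1/30 - 1/(14.593) = -0.03519 cm^-1, so d_i2 = -28.413 cm.
m_2 = -(-28.413)/(14.593) = 1.9471.
Overall magnification: m = m_1 m_2 = -0.7212.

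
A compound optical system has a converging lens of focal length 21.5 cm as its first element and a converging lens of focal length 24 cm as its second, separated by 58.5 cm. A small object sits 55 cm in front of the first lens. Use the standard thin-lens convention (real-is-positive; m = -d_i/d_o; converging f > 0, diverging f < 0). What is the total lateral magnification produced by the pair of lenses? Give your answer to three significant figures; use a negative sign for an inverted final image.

Lens 1: 1/d_i1 = 1/f_1 - 1/d_o1 = 1/21.5 - 1/55 = 0.02833 cm^-1, so d_i1 = 35.299 cm.
m_1 = -(35.299)/55 = -0.6418.
That image sits 23.201 cm in front of the second lens, so d_o2 = 23.201 cm.
Lens 2: 1/d_i2 = 1/f_2 - 1/d_o2 = 1/24 - 1/(23.201) = -0.00143 cm^-1, so d_i2 = -697.346 cm.
m_2 = -(-697.346)/(23.201) = 30.0561.
The system's lateral magnification is m_1 m_2 = (-0.6418)(30.0561) = -19.2897.

-19.3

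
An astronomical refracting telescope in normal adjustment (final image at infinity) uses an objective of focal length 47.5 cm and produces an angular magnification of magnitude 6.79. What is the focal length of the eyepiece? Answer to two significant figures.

7.0 cm

|M| = f_obj/f_eye, so f_eye = f_obj/|M| = 47.5/6.79 = 6.996 cm.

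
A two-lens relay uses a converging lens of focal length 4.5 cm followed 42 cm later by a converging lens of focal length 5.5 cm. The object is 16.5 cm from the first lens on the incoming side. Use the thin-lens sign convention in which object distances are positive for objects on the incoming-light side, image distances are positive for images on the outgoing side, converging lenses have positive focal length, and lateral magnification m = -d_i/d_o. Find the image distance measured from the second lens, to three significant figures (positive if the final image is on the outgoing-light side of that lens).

6.50 cm

Applying the thin-lens equation to the first lens, 1/4.5 = 1/16.5 + 1/d_i1, which gives d_i1 = 6.188 cm.
Object distance for lens 2: d_o2 = 42 - 6.188 = 35.812 cm.
Applying the thin-lens equation again with f_2 = 5.5 cm and d_o2 = 35.812 cm gives d_i2 = 6.498 cm.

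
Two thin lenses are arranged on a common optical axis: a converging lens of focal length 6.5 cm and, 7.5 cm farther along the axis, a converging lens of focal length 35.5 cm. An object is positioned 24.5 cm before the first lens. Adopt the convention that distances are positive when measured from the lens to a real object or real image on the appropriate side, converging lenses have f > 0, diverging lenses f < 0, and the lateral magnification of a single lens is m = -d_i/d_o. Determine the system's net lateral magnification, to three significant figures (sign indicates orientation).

-0.348

First lens: d_i1 = 1/(1/6.5 - 1/24.5) = 8.847 cm.
m_1 = -(8.847)/24.5 = -0.3611.
This image would form 8.847 cm past lens 1, i.e. 1.347 cm beyond lens 2, so it is a virtual object for lens 2: d_o2 = 7.5 - 8.847 = -1.347 cm.
Second lens: d_i2 = 1/(1/35.5 - 1/(-1.347)) = 1.298 cm.
m_2 = -(1.298)/(-1.347) = 0.9634.
The system's lateral magnification is m_1 m_2 = (-0.3611)(0.9634) = -0.3479.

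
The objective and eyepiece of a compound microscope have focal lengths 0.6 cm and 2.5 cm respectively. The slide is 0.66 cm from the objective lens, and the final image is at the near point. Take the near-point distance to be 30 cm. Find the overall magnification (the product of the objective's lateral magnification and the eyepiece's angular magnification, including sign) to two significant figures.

Objective: 1/d_i = 1/f_obj - 1/d_o = 1/0.6 - 1/0.66 = 0.15152 cm^-1, so d_i = 6.600 cm.
m_obj = -d_i/d_o = -6.600/0.66 = -10.000.
Eyepiece angular magnification (image at near point): M_eye = 1 + D/f_e = 1 + 30/2.5 = 13.000.
Overall M = m_obj x M_eye = (-10.000)(13.000) = -130.00.

-130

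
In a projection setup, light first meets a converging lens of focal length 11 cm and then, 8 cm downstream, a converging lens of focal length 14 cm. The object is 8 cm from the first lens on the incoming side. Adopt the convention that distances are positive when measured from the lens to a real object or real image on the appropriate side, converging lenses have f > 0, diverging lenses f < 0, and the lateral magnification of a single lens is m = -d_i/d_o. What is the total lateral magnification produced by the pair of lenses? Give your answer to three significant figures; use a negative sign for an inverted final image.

Applying the thin-lens equation to the first lens, 1/11 = 1/8 + 1/d_i1, which gives d_i1 = -29.333 cm.
Its lateral magnification is m_1 = -d_i1/d_o1 = -(-29.333)/8 = 3.6667.
With d_i1 < 0 the first image is virtual and lies on the object side; the object distance for lens 2 is d_o2 = 8 - (-29.333) = 37.333 cm.
Applying the thin-lens equation again with f_2 = 14 cm and d_o2 = 37.333 cm gives d_i2 = 22.400 cm.
m_2 = -(22.400)/(37.333) = -0.6000.
The system's lateral magnification is m_1 m_2 = (3.6667)(-0.6000) = -2.2000.

-2.20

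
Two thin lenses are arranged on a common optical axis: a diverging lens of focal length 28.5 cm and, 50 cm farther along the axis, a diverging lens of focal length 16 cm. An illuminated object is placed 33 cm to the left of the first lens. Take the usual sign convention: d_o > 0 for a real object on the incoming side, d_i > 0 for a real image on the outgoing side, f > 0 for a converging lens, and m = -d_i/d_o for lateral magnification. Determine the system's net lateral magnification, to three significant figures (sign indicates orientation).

First lens: d_i1 = 1/(1/(-28.5) - 1/33) = -15.293 cm.
m_1 = -(-15.293)/33 = 0.4634.
With d_i1 < 0 the first image is virtual and lies on the object side; the object distance for lens 2 is d_o2 = 50 - (-15.293) = 65.293 cm.
Second lens: d_i2 = 1/(1/(-16) - 1/(65.293)) = -12.851 cm.
m_2 = -(-12.851)/(65.293) = 0.1968.
The system's lateral magnification is m_1 m_2 = (0.4634)(0.1968) = 0.0912.

0.0912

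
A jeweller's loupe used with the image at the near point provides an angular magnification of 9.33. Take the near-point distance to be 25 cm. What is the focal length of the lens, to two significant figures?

For the image at the near point, M = 1 + D/f.
f = D/(M - 1) = 25/(9.33 - 1) = 3.001 cm.

3.0 cm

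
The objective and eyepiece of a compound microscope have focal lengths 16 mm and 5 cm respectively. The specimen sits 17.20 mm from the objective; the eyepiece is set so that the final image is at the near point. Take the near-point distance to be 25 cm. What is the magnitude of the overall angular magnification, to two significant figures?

80

Convert to cm: f_obj = 16 mm = 1.6 cm; d_o = 17.20 mm = 1.72 cm.
Objective: 1/d_i = 1/f_obj - 1/d_o = 1/1.6 - 1/1.72 = 0.04360 cm^-1, so d_i = 22.933 cm.
m_obj = -d_i/d_o = -22.933/1.72 = -13.333.
Eyepiece angular magnification (image at near point): M_eye = 1 + D/f_e = 1 + 25/5 = 6.000.
Overall M = m_obj x M_eye = (-13.333)(6.000) = -80.00.
|M| = 80.00.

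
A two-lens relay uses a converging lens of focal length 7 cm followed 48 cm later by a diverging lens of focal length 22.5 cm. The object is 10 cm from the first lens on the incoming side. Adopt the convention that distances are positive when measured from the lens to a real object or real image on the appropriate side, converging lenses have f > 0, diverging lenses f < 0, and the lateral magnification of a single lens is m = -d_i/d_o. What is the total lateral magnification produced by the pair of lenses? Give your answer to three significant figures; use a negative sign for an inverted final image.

-1.11

First lens: d_i1 = 1/(1/7 - 1/10) = 23.333 cm.
m_1 = -(23.333)/10 = -2.3333.
That image sits 24.667 cm in front of the second lens, so d_o2 = 24.667 cm.
Second lens: d_i2 = 1/(1/(-22.5) - 1/(24.667)) = -11.767 cm.
m_2 = -(-11.767)/(24.667) = 0.4770.
The system's lateral magnification is m_1 m_2 = (-2.3333)(0.4770) = -1.1131.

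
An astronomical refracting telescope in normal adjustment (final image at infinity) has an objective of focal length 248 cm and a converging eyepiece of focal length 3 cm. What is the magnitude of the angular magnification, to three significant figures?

82.7

|M| = f_obj/|f_eye| = 248/3 = 82.667.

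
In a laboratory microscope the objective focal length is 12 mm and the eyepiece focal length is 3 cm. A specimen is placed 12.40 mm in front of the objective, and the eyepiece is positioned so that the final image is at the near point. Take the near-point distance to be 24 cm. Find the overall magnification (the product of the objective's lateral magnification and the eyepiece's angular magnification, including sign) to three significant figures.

-270

Convert to cm: f_obj = 12 mm = 1.2 cm; d_o = 12.40 mm = 1.24 cm.
Objective: 1/d_i = 1/f_obj - 1/d_o = 1/1.2 - 1/1.24 = 0.02688 cm^-1, so d_i = 37.200 cm.
m_obj = -d_i/d_o = -37.200/1.24 = -30.000.
Eyepiece angular magnification (image at near point): M_eye = 1 + D/f_e = 1 + 24/3 = 9.000.
Overall M = m_obj x M_eye = (-30.000)(9.000) = -270.00.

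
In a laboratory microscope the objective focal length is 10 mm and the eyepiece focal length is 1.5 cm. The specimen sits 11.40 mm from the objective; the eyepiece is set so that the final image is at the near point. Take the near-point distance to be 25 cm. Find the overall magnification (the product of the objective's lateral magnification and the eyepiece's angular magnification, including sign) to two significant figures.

-130

Convert to cm: f_obj = 10 mm = 1 cm; d_o = 11.40 mm = 1.14 cm.
Objective: 1/d_i = 1/f_obj - 1/d_o = 1/1 - 1/1.14 = 0.12281 cm^-1, so d_i = 8.143 cm.
m_obj = -d_i/d_o = -8.143/1.14 = -7.143.
Eyepiece angular magnification (image at near point): M_eye = 1 + D/f_e = 1 + 25/1.5 = 17.667.
Overall M = m_obj x M_eye = (-7.143)(17.667) = -126.19.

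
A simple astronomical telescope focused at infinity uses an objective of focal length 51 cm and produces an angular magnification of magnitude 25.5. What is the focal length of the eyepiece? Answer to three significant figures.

|M| = f_obj/f_eye, so f_eye = f_obj/|M| = 51/25.5 = 2.000 cm.

2.00 cm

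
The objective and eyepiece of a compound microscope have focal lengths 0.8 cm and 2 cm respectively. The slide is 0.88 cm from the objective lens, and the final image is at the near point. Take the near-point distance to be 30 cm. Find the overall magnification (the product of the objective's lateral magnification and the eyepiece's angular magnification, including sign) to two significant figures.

-160

Objective: 1/d_i = 1/f_obj - 1/d_o = 1/0.8 - 1/0.88 = 0.11364 cm^-1, so d_i = 8.800 cm.
m_obj = -d_i/d_o = -8.800/0.88 = -10.000.
Eyepiece angular magnification (image at near point): M_eye = 1 + D/f_e = 1 + 30/2 = 16.000.
Overall M = m_obj x M_eye = (-10.000)(16.000) = -160.00.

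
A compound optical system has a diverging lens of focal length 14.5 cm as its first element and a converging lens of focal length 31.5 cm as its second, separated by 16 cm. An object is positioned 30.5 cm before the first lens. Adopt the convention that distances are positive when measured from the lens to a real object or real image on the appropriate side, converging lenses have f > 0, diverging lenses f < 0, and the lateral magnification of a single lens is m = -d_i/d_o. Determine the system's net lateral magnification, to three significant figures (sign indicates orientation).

Applying the thin-lens equation to the first lens, 1/(-14.5) = 1/30.5 + 1/d_i1, which gives d_i1 = -9.828 cm.
Its lateral magnification is m_1 = -d_i1/d_o1 = -(-9.828)/30.5 = 0.3222.
With d_i1 < 0 the first image is virtual and lies on the object side; the object distance for lens 2 is d_o2 = 16 - (-9.828) = 25.828 cm.
Applying the thin-lens equation again with f_2 = 31.5 cm and d_o2 = 25.828 cm gives d_i2 = -143.431 cm.
m_2 = -(-143.431)/(25.828) = 5.5534.
The system's lateral magnification is m_1 m_2 = (0.3222)(5.5534) = 1.7894.

1.79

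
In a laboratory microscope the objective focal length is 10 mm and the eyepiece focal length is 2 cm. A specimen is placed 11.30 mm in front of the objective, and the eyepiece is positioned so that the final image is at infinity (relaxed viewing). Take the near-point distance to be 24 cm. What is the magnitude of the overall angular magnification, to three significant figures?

92.3

Convert to cm: f_obj = 10 mm = 1 cm; d_o = 11.30 mm = 1.13 cm.
Objective: 1/d_i = 1/f_obj - 1/d_o = 1/1 - 1/1.13 = 0.11504 cm^-1, so d_i = 8.692 cm.
m_obj = -d_i/d_o = -8.692/1.13 = -7.692.
Eyepiece angular magnification (image at infinity): M_eye = D/f_e = 24/2 = 12.000.
Overall M = m_obj x M_eye = (-7.692)(12.000) = -92.31.
|M| = 92.31.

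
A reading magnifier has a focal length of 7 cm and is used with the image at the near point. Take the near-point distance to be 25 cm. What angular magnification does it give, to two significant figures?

4.6

M = 1 + D/f = 1 + 25/7 = 4.571.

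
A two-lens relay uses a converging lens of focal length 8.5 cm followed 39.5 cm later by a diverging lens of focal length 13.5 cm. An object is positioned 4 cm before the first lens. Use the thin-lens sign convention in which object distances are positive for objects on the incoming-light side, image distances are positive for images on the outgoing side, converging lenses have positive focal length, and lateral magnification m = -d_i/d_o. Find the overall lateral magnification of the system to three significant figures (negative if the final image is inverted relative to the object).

Lens 1: 1/d_i1 = 1/f_1 - 1/d_o1 = 1/8.5 - 1/4 = -0.13235 cm^-1, so d_i1 = -7.556 cm.
m_1 = -(-7.556)/4 = 1.8889.
The intermediate image is virtual, 7.556 cm to the left of lens 1, so d_o2 = L - d_i1 = 39.5 - (-7.556) = 47.056 cm.
Lens 2: 1/d_i2 = 1/f_2 - 1/d_o2 = 1/(-13.5) - 1/(47.056) = -0.09533 cm^-1, so d_i2 = -10.490 cm.
m_2 = -(-10.490)/(47.056) = 0.2229.
Total m = m_1 x m_2 = (1.8889)(0.2229) = 0.4211.

0.421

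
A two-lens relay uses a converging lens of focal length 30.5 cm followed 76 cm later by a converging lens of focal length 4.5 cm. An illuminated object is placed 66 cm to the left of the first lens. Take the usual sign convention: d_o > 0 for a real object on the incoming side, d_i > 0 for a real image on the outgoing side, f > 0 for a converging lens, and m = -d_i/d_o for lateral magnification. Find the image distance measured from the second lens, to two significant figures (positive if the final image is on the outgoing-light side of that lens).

Lens 1: 1/d_i1 = 1/f_1 - 1/d_o1 = 1/30.5 - 1/66 = 0.01764 cm^-1, so d_i1 = 56.704 cm.
That image sits 19.296 cm in front of the second lens, so d_o2 = 19.296 cm.
Lens 2: 1/d_i2 = 1/f_2 - 1/d_o2 = 1/4.5 - 1/(19.296) = 0.17040 cm^-1, so d_i2 = 5.869 cm.

5.9 cm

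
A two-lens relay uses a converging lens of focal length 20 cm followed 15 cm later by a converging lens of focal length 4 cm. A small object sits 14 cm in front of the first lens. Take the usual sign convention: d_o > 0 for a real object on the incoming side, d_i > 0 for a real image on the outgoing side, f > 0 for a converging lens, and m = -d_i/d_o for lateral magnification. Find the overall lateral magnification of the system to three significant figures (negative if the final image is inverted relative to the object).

Applying the thin-lens equation to the first lens, 1/20 = 1/14 + 1/d_i1, which gives d_i1 = -46.667 cm.
Its lateral magnification is m_1 = -d_i1/d_o1 = -(-46.667)/14 = 3.3333.
The intermediate image is virtual, 46.667 cm to the left of lens 1, so d_o2 = L - d_i1 = 15 - (-46.667) = 61.667 cm.
Applying the thin-lens equation again with f_2 = 4 cm and d_o2 = 61.667 cm gives d_i2 = 4.277 cm.
m_2 = -(4.277)/(61.667) = -0.0694.
Total m = m_1 x m_2 = (3.3333)(-0.0694) = -0.2312.

-0.231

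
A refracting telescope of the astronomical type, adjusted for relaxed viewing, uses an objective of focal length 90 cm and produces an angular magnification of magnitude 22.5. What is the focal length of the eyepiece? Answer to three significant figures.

|M| = f_obj/f_eye, so f_eye = f_obj/|M| = 90/22.5 = 4.000 cm.

4.00 cm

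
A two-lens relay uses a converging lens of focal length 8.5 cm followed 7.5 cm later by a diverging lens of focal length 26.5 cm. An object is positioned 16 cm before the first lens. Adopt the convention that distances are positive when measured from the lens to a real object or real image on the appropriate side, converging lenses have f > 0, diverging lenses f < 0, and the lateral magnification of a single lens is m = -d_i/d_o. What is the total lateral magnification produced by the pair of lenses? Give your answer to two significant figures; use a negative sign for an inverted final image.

Lens 1: 1/d_i1 = 1/f_1 - 1/d_o1 = 1/8.5 - 1/16 = 0.05515 cm^-1, so d_i1 = 18.133 cm.
m_1 = -(18.133)/16 = -1.1333.
Since 18.133 cm > 7.5 cm, the first image lies past the second lens and serves as a virtual object: d_o2 = L - d_i1 = -10.633 cm.
Lens 2: 1/d_i2 = 1/f_2 - 1/d_o2 = 1/(-26.5) - 1/(-10.633) = 0.05631 cm^-1, so d_i2 = 17.759 cm.
m_2 = -(17.759)/(-10.633) = 1.6702.
The system's lateral magnification is m_1 m_2 = (-1.1333)(1.6702) = -1.8929.

-1.9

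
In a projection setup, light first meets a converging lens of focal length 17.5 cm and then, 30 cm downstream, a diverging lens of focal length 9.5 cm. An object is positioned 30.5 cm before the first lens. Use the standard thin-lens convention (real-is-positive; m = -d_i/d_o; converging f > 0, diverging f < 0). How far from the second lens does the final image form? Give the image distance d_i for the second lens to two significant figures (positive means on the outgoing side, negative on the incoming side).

-67 cm

Lens 1: 1/d_i1 = 1/f_1 - 1/d_o1 = 1/17.5 - 1/30.5 = 0.02436 cm^-1, so d_i1 = 41.058 cm.
This image would form 41.058 cm past lens 1, i.e. 11.058 cm beyond lens 2, so it is a virtual object for lens 2: d_o2 = 30 - 41.058 = -11.058 cm.
Lens 2: 1/d_i2 = 1/f_2 - 1/d_o2 = 1/(-9.5) - 1/(-11.058) = -0.01483 cm^-1, so d_i2 = -67.438 cm.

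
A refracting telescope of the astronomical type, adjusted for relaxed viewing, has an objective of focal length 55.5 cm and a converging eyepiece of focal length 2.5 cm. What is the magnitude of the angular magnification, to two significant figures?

|M| = f_obj/|f_eye| = 55.5/2.5 = 22.200.

22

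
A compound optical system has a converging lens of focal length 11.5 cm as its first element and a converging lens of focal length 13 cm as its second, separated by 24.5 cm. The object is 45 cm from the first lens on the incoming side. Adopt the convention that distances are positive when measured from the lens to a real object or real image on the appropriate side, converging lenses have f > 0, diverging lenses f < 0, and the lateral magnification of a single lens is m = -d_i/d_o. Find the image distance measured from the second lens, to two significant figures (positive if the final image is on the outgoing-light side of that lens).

Lens 1: 1/d_i1 = 1/f_1 - 1/d_o1 = 1/11.5 - 1/45 = 0.06473 cm^-1, so d_i1 = 15.448 cm.
Object distance for lens 2: d_o2 = 24.5 - 15.448 = 9.052 cm.
Lens 2: 1/d_i2 = 1/f_2 - 1/d_o2 = 1/13 - 1/(9.052) = -0.03355 cm^-1, so d_i2 = -29.809 cm.

-30 cm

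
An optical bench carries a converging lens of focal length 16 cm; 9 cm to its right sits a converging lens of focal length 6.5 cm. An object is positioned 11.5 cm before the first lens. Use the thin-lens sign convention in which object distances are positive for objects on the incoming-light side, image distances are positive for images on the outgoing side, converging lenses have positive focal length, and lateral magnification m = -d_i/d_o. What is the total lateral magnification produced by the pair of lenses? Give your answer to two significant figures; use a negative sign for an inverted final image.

-0.53

Applying the thin-lens equation to the first lens, 1/16 = 1/11.5 + 1/d_i1, which gives d_i1 = -40.889 cm.
Its lateral magnification is m_1 = -d_i1/d_o1 = -(-40.889)/11.5 = 3.5556.
The intermediate image is virtual, 40.889 cm to the left of lens 1, so d_o2 = L - d_i1 = 9 - (-40.889) = 49.889 cm.
Applying the thin-lens equation again with f_2 = 6.5 cm and d_o2 = 49.889 cm gives d_i2 = 7.474 cm.
m_2 = -(7.474)/(49.889) = -0.1498.
Overall magnification: m = m_1 m_2 = -0.5327.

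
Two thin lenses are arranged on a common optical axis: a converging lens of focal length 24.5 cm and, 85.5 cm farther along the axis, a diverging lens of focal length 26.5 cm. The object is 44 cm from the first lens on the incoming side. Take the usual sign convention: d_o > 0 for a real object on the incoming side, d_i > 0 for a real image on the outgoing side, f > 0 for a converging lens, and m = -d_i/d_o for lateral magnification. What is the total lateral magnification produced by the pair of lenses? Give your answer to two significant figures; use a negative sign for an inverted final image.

-0.59

First lens: d_i1 = 1/(1/24.5 - 1/44) = 55.282 cm.
m_1 = -(55.282)/44 = -1.2564.
That image sits 30.218 cm in front of the second lens, so d_o2 = 30.218 cm.
Second lens: d_i2 = 1/(1/(-26.5) - 1/(30.218)) = -14.119 cm.
m_2 = -(-14.119)/(30.218) = 0.4672.
Total m = m_1 x m_2 = (-1.2564)(0.4672) = -0.5870.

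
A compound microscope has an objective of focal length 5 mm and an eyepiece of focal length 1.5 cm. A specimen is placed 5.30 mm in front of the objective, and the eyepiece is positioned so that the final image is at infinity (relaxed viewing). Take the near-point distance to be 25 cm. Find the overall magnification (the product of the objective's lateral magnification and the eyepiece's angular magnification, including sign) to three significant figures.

Convert to cm: f_obj = 5 mm = 0.5 cm; d_o = 5.30 mm = 0.53 cm.
Objective: 1/d_i = 1/f_obj - 1/d_o = 1/0.5 - 1/0.53 = 0.11321 cm^-1, so d_i = 8.833 cm.
m_obj = -d_i/d_o = -8.833/0.53 = -16.667.
Eyepiece angular magnification (image at infinity): M_eye = D/f_e = 25/1.5 = 16.667.
Overall M = m_obj x M_eye = (-16.667)(16.667) = -277.78.

-278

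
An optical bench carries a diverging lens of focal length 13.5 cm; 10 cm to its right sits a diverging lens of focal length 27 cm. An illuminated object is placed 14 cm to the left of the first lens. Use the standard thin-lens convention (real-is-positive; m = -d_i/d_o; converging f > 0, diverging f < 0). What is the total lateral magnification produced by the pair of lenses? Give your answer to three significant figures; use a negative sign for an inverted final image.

Applying the thin-lens equation to the first lens, 1/(-13.5) = 1/14 + 1/d_i1, which gives d_i1 = -6.873 cm.
Its lateral magnification is m_1 = -d_i1/d_o1 = -(-6.873)/14 = 0.4909.
The intermediate image is virtual, 6.873 cm to the left of lens 1, so d_o2 = L - d_i1 = 10 - (-6.873) = 16.873 cm.
Applying the thin-lens equation again with f_2 = -27 cm and d_o2 = 16.873 cm gives d_i2 = -10.384 cm.
m_2 = -(-10.384)/(16.873) = 0.6154.
Overall magnification: m = m_1 m_2 = 0.3021.

0.302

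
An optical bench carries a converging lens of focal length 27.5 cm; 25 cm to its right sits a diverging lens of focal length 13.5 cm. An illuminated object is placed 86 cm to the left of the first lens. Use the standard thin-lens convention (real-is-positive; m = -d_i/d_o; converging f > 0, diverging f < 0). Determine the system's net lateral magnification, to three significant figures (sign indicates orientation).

3.29

Lens 1: 1/d_i1 = 1/f_1 - 1/d_o1 = 1/27.5 - 1/86 = 0.02474 cm^-1, so d_i1 = 40.427 cm.
m_1 = -(40.427)/86 = -0.4701.
Since 40.427 cm > 25 cm, the first image lies past the second lens and serves as a virtual object: d_o2 = L - d_i1 = -15.427 cm.
Lens 2: 1/d_i2 = 1/f_2 - 1/d_o2 = 1/(-13.5) - 1/(-15.427) = -0.00925 cm^-1, so d_i2 = -108.060 cm.
m_2 = -(-108.060)/(-15.427) = -7.0044.
The system's lateral magnification is m_1 m_2 = (-0.4701)(-7.0044) = 3.2927.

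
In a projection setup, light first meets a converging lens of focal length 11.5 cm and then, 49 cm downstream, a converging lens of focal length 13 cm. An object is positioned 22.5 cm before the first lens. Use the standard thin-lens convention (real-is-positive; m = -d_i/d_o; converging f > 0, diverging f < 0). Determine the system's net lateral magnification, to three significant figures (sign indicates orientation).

First lens: d_i1 = 1/(1/11.5 - 1/22.5) = 23.523 cm.
m_1 = -(23.523)/22.5 = -1.0455.
Object distance for lens 2: d_o2 = 49 - 23.523 = 25.477 cm.
Second lens: d_i2 = 1/(1/13 - 1/(25.477)) = 26.545 cm.
m_2 = -(26.545)/(25.477) = -1.0419.
The system's lateral magnification is m_1 m_2 = (-1.0455)(-1.0419) = 1.0893.

1.09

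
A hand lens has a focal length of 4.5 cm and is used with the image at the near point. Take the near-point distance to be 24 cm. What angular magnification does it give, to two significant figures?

M = 1 + D/f = 1 + 24/4.5 = 6.333.

6.3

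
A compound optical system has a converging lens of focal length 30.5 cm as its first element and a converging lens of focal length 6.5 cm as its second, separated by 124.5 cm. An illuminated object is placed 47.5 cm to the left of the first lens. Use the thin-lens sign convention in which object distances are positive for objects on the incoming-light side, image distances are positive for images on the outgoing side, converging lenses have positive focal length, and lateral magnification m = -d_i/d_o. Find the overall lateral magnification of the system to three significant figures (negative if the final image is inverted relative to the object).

Lens 1: 1/d_i1 = 1/f_1 - 1/d_o1 = 1/30.5 - 1/47.5 = 0.01173 cm^-1, so d_i1 = 85.221 cm.
m_1 = -(85.221)/47.5 = -1.7941.
Object distance for lens 2: d_o2 = 124.5 - 85.221 = 39.279 cm.
Lens 2: 1/d_i2 = 1/f_2 - 1/d_o2 = 1/6.5 - 1/(39.279) = 0.12839 cm^-1, so d_i2 = 7.789 cm.
m_2 = -(7.789)/(39.279) = -0.1983.
The system's lateral magnification is m_1 m_2 = (-1.7941)(-0.1983) = 0.3558.

0.356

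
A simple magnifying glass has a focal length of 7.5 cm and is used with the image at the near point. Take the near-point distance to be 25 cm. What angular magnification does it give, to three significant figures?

4.33

M = 1 + D/f = 1 + 25/7.5 = 4.333.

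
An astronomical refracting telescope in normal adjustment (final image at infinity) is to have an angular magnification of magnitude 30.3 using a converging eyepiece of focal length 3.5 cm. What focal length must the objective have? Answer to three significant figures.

106 cm

|M| = f_obj/|f_eye|, so f_obj = |M| x |f_eye| = 30.3 x 3.5 = 106.050 cm.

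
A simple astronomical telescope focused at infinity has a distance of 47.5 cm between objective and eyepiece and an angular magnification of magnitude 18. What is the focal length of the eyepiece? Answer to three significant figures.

2.50 cm

In normal adjustment the tube length equals f_obj + f_eye and |M| = f_obj/f_eye.
So f_obj = 18 f_eye and 18 f_eye + f_eye = 47.5 cm, giving f_eye = 47.5/19 = 2.500 cm and f_obj = 45.000 cm.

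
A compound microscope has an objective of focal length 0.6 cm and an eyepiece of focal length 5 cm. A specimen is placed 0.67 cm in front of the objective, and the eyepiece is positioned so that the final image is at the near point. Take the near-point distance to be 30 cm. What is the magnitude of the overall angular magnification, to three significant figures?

Objective: 1/d_i = 1/f_obj - 1/d_o = 1/0.6 - 1/0.67 = 0.17413 cm^-1, so d_i = 5.743 cm.
m_obj = -d_i/d_o = -5.743/0.67 = -8.571.
Eyepiece angular magnification (image at near point): M_eye = 1 + D/f_e = 1 + 30/5 = 7.000.
Overall M = m_obj x M_eye = (-8.571)(7.000) = -60.00.
|M| = 60.00.

60.0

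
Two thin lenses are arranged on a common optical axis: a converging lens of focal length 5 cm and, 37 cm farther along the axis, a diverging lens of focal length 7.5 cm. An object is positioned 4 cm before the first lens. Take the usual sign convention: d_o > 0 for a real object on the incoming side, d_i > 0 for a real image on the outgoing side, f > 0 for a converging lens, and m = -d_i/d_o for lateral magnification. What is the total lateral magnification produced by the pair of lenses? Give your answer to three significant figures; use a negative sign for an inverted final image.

0.581

Lens 1: 1/d_i1 = 1/f_1 - 1/d_o1 = 1/5 - 1/4 = -0.05000 cm^-1, so d_i1 = -20.000 cm.
m_1 = -(-20.000)/4 = 5.0000.
With d_i1 < 0 the first image is virtual and lies on the object side; the object distance for lens 2 is d_o2 = 37 - (-20.000) = 57.000 cm.
Lens 2: 1/d_i2 = 1/f_2 - 1/d_o2 = 1/(-7.5) - 1/(57.000) = -0.15088 cm^-1, so d_i2 = -6.628 cm.
m_2 = -(-6.628)/(57.000) = 0.1163.
Overall magnification: m = m_1 m_2 = 0.5814.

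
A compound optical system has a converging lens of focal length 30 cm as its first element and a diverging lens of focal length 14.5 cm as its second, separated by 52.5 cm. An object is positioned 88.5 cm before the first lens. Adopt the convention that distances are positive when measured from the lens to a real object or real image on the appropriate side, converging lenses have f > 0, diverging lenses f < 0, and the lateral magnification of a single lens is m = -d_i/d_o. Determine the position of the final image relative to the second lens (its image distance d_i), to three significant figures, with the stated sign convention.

First lens: d_i1 = 1/(1/30 - 1/88.5) = 45.385 cm.
That image sits 7.115 cm in front of the second lens, so d_o2 = 7.115 cm.
Second lens: d_i2 = 1/(1/(-14.5) - 1/(7.115)) = -4.773 cm.

-4.77 cm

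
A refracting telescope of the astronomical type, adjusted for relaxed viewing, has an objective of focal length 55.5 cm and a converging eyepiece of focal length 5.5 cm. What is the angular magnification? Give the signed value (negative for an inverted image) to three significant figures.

-10.1

M = -f_obj/f_eye = -55.5/(5.5) = -10.091.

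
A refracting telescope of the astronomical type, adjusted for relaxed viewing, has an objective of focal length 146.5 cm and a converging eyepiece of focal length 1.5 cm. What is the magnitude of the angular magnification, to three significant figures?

97.7

|M| = f_obj/|f_eye| = 146.5/1.5 = 97.667.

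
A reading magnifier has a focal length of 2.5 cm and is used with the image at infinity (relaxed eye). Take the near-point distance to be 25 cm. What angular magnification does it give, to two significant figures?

M = D/f = 25/2.5 = 10.000.

10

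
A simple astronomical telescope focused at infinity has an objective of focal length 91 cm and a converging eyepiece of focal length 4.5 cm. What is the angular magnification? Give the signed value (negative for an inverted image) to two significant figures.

M = -f_obj/f_eye = -91/(4.5) = -20.222.

-20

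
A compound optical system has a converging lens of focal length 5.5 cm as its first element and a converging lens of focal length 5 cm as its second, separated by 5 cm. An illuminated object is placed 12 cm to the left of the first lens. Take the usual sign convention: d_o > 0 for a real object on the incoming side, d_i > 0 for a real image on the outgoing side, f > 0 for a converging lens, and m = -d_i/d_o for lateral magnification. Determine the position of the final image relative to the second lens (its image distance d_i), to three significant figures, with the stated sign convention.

2.54 cm

Lens 1: 1/d_i1 = 1/f_1 - 1/d_o1 = 1/5.5 - 1/12 = 0.09848 cm^-1, so d_i1 = 10.154 cm.
This image would form 10.154 cm past lens 1, i.e. 5.154 cm beyond lens 2, so it is a virtual object for lens 2: d_o2 = 5 - 10.154 = -5.154 cm.
Lens 2: 1/d_i2 = 1/f_2 - 1/d_o2 = 1/5 - 1/(-5.154) = 0.39403 cm^-1, so d_i2 = 2.538 cm.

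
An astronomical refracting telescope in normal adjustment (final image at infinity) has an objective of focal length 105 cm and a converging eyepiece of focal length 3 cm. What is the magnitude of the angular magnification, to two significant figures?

|M| = f_obj/|f_eye| = 105/3 = 35.000.

35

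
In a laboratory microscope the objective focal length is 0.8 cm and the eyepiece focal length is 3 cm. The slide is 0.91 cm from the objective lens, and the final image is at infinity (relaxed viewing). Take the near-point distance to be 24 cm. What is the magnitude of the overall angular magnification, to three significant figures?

58.2

Objective: 1/d_i = 1/f_obj - 1/d_o = 1/0.8 - 1/0.91 = 0.15110 cm^-1, so d_i = 6.618 cm.
m_obj = -d_i/d_o = -6.618/0.91 = -7.273.
Eyepiece angular magnification (image at infinity): M_eye = D/f_e = 24/3 = 8.000.
Overall M = m_obj x M_eye = (-7.273)(8.000) = -58.18.
|M| = 58.18.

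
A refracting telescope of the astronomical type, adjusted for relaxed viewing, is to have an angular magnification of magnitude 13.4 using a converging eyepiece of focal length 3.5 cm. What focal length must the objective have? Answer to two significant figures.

|M| = f_obj/|f_eye|, so f_obj = |M| x |f_eye| = 13.4 x 3.5 = 46.900 cm.

47 cm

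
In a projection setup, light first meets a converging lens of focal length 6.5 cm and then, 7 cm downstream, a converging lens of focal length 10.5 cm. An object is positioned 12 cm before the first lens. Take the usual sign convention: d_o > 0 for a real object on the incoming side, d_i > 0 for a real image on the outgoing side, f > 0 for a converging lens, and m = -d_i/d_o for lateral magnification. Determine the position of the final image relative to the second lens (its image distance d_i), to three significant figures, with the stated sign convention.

4.26 cm

Applying the thin-lens equation to the first lens, 1/6.5 = 1/12 + 1/d_i1, which gives d_i1 = 14.182 cm.
This image would form 14.182 cm past lens 1, i.e. 7.182 cm beyond lens 2, so it is a virtual object for lens 2: d_o2 = 7 - 14.182 = -7.182 cm.
Applying the thin-lens equation again with f_2 = 10.5 cm and d_o2 = -7.182 cm gives d_i2 = 4.265 cm.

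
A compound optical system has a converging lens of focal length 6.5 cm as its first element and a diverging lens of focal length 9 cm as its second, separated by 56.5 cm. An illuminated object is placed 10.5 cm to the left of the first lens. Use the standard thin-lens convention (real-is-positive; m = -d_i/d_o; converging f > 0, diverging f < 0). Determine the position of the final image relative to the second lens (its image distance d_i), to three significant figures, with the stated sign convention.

Lens 1: 1/d_i1 = 1/f_1 - 1/d_o1 = 1/6.5 - 1/10.5 = 0.05861 cm^-1, so d_i1 = 17.062 cm.
Object distance for lens 2: d_o2 = 56.5 - 17.062 = 39.438 cm.
Lens 2: 1/d_i2 = 1/f_2 - 1/d_o2 = 1/(-9) - 1/(39.438) = -0.13647 cm^-1, so d_i2 = -7.328 cm.

-7.33 cm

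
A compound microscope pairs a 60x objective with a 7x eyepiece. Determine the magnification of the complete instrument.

420

The overall magnification of a compound microscope is the product of the objective and eyepiece magnifications:
M = M_obj x M_eye = 60 x 7 = 420.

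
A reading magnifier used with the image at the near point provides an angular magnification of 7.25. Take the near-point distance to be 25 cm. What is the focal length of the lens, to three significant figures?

For the image at the near point, M = 1 + D/f.
f = D/(M - 1) = 25/(7.25 - 1) = 4.000 cm.

4.00 cm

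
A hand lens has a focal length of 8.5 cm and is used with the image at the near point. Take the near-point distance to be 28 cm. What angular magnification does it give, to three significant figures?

M = 1 + D/f = 1 + 28/8.5 = 4.294.

4.29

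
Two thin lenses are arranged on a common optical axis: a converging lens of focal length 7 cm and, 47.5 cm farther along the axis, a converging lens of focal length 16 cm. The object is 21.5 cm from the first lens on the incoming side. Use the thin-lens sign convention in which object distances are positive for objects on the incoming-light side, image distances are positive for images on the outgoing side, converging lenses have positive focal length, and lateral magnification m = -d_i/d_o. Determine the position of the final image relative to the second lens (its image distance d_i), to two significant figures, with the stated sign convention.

First lens: d_i1 = 1/(1/7 - 1/21.5) = 10.379 cm.
That image sits 37.121 cm in front of the second lens, so d_o2 = 37.121 cm.
Second lens: d_i2 = 1/(1/16 - 1/(37.121)) = 28.121 cm.

28 cm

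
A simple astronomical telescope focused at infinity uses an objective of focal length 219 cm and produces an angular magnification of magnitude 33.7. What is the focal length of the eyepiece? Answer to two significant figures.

|M| = f_obj/f_eye, so f_eye = f_obj/|M| = 219/33.7 = 6.499 cm.

6.5 cm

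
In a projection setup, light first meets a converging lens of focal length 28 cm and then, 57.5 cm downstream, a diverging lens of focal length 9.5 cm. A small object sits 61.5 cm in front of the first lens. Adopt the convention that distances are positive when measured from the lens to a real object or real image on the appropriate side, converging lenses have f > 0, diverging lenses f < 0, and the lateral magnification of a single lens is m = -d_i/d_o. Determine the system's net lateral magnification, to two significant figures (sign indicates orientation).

First lens: d_i1 = 1/(1/28 - 1/61.5) = 51.403 cm.
m_1 = -(51.403)/61.5 = -0.8358.
That image sits 6.097 cm in front of the second lens, so d_o2 = 6.097 cm.
Second lens: d_i2 = 1/(1/(-9.5) - 1/(6.097)) = -3.714 cm.
m_2 = -(-3.714)/(6.097) = 0.6091.
Overall magnification: m = m_1 m_2 = -0.5091.

-0.51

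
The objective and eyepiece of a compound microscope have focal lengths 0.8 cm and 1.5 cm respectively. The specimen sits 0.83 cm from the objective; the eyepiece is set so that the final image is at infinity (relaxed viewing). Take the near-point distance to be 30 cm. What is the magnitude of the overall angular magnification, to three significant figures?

Objective: 1/d_i = 1/f_obj - 1/d_o = 1/0.8 - 1/0.83 = 0.04518 cm^-1, so d_i = 22.133 cm.
m_obj = -d_i/d_o = -22.133/0.83 = -26.667.
Eyepiece angular magnification (image at infinity): M_eye = D/f_e = 30/1.5 = 20.000.
Overall M = m_obj x M_eye = (-26.667)(20.000) = -533.33.
|M| = 533.33.

533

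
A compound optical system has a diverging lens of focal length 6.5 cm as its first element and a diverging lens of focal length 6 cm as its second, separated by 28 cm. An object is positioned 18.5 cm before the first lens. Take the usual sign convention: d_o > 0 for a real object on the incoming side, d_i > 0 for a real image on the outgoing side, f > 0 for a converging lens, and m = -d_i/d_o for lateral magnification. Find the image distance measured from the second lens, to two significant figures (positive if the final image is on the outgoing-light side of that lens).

Applying the thin-lens equation to the first lens, 1/(-6.5) = 1/18.5 + 1/d_i1, which gives d_i1 = -4.810 cm.
The intermediate image is virtual, 4.810 cm to the left of lens 1, so d_o2 = L - d_i1 = 28 - (-4.810) = 32.810 cm.
Applying the thin-lens equation again with f_2 = -6 cm and d_o2 = 32.810 cm gives d_i2 = -5.072 cm.

-5.1 cm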